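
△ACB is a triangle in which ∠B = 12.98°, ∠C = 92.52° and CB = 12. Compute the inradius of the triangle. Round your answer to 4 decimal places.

r ≈ 1.2311

The third angle is ∠A = 180° − ∠C − ∠B = 74.50°.
Law of sines: BA = CB·sin C/sin A ≈ 12.441.
Law of sines: AC = CB·sin B/sin A ≈ 2.7971.
Area = ½·CB·BA·sin B ≈ 16.766.
Semiperimeter s = (12+12.441+2.7971)/2 = 13.619.
Inradius = area/s = 16.766/13.619 ≈ 1.2311.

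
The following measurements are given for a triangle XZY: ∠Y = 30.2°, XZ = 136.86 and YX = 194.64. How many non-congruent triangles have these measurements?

YX·sin Y = 194.64·sin(30.2°) ≈ 97.91.
Since YX sin Y < XZ < YX (97.91 < 136.86 < 194.64), two triangles exist.

2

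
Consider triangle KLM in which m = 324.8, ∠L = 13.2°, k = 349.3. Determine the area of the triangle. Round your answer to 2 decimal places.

12953.50

Area = ½·m·k·sin L ≈ 12954.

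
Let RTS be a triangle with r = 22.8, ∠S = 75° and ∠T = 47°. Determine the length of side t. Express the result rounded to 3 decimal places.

19.663

The third angle is ∠R = 180° − ∠T − ∠S = 58.00°.
Law of sines: t = r·sin T/sin R ≈ 19.663.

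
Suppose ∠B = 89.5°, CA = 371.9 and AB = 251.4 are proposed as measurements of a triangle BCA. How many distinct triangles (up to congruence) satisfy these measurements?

AB·sin B = 251.4·sin(89.5°) ≈ 251.4.
Since CA ≥ AB, exactly one triangle exists.

1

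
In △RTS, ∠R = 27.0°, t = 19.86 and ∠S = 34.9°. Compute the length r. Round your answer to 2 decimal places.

The third angle is ∠T = 180° − ∠S − ∠R = 118.10°.
Law of sines: r = t·sin R/sin T ≈ 10.221.

10.22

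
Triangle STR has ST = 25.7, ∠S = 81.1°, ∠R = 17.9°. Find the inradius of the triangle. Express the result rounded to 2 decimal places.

The third angle is ∠T = 180° − ∠R − ∠S = 81.00°.
Law of sines: TR = ST·sin S/sin R ≈ 82.609.
Law of sines: RS = ST·sin T/sin R ≈ 82.587.
Area = ½·ST·TR·sin T ≈ 1048.5.
Semiperimeter s = (82.609+82.587+25.7)/2 = 95.448.
Inradius = area/s = 1048.5/95.448 ≈ 10.985.

r ≈ 10.98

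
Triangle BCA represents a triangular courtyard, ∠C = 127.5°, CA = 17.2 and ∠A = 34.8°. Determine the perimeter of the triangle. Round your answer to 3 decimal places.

The third angle is ∠B = 180° − ∠C − ∠A = 17.70°.
Law of sines: AB = CA·sin C/sin B ≈ 44.882.
Law of sines: BC = CA·sin A/sin B ≈ 32.287.
Semiperimeter s = (17.2+44.882+32.287)/2 = 47.185.
Perimeter = 17.2 + 44.882 + 32.287 = 94.369.

94.369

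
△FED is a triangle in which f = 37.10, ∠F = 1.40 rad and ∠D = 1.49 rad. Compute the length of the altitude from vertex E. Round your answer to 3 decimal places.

The third angle is ∠E = π − ∠D − ∠F = 0.252 rad.
Law of sines: e = f·sin E/sin F ≈ 9.3723.
Law of sines: d = f·sin D/sin F ≈ 37.525.
Area = ½·f·e·sin D ≈ 173.29.
The altitude from E has length 2·area/e ≈ 36.979.

h_E ≈ 36.979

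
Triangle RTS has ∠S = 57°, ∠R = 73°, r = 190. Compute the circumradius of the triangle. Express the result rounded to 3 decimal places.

99.341

The third angle is ∠T = 180° − ∠S − ∠R = 50.00°.
Law of sines: t = r·sin T/sin R ≈ 152.2.
Law of sines: s = r·sin S/sin R ≈ 166.63.
Circumradius = r/(2 sin R) ≈ 99.341.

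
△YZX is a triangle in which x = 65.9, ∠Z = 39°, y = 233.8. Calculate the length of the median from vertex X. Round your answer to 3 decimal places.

m_X ≈ 209.223

By the law of cosines, z² = x² + y² − 2·x·y·cos Z = 35058, so z ≈ 187.24.
Median from X: ½√(2·y² + 2·z² − x²) ≈ 209.22.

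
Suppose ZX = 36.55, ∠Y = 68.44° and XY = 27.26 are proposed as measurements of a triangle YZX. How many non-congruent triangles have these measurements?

XY·sin Y = 27.26·sin(68.44°) ≈ 25.35.
Since ZX ≥ XY, exactly one triangle exists.

1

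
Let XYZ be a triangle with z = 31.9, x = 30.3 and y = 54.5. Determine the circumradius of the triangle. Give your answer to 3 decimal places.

32.258

By the law of cosines, cos X = (y² + z² − x²) / (2·y·z) ≈ 0.88285, so ∠X ≈ 28.01°.
Circumradius = x/(2 sin X) ≈ 32.258.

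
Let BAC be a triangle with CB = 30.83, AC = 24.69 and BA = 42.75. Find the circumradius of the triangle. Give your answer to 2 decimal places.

By the law of cosines, cos B = (CB² + BA² − AC²) / (2·CB·BA) ≈ 0.82264, so ∠B ≈ 34.65°.
Circumradius = AC/(2 sin B) ≈ 21.713.

21.71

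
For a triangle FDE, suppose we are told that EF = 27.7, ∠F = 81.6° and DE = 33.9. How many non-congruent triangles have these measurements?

1

EF·sin F = 27.7·sin(81.6°) ≈ 27.4.
Since DE ≥ EF, exactly one triangle exists.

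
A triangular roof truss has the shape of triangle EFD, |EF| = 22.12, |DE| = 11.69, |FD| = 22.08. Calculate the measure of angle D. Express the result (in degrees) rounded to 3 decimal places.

74.853

By the law of cosines, cos D = (|FD|² + |DE|² − |EF|²) / (2·|FD|·|DE|) ≈ 0.26129, so ∠D ≈ 74.85°.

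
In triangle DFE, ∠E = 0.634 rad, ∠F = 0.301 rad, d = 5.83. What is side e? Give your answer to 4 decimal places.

4.2922

The third angle is ∠D = π − ∠F − ∠E = 2.207 rad.
Law of sines: e = d·sin E/sin D ≈ 4.2922.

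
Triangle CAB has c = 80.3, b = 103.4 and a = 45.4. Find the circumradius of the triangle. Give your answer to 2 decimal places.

By the law of cosines, cos C = (a² + b² − c²) / (2·a·b) ≈ 0.67151, so ∠C ≈ 47.82°.
Circumradius = c/(2 sin C) ≈ 54.184.

54.18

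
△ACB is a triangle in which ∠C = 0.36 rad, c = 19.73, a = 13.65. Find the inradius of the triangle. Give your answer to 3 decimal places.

Law of sines: sin A = a·sin C/c ≈ 0.24372.
Since c ≥ a, only the acute value applies: ∠A ≈ 0.246 rad.
Then ∠B = π − ∠C − ∠A ≈ 2.535 rad.
Law of sines gives b = c·sin B/sin C ≈ 31.91.
Area = ½·c·a·sin B ≈ 76.72.
Semiperimeter s = (13.65+19.73+31.91)/2 = 32.645.
Inradius = area/s = 76.72/32.645 ≈ 2.3501.

2.350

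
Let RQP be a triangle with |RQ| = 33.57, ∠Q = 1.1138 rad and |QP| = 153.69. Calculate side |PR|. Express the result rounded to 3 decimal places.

142.107

By the law of cosines, |PR|² = |RQ|² + |QP|² − 2·|RQ|·|QP|·cos Q = 20194, so |PR| ≈ 142.11.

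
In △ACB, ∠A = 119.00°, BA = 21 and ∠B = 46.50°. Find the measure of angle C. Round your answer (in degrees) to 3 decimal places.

The third angle is ∠C = 180° − ∠B − ∠A = 14.50°.

14.500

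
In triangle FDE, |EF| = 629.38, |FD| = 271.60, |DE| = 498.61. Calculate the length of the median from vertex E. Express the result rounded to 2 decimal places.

Median from E: ½√(2·|DE|² + 2·|EF|² − |FD|²) ≈ 551.29.

551.29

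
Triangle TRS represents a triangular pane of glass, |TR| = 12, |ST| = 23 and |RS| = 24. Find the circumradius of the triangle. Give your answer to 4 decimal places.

12.1897

By the law of cosines, cos T = (|ST|² + |TR|² − |RS|²) / (2·|ST|·|TR|) ≈ 0.17572, so ∠T ≈ 79.88°.
Circumradius = |RS|/(2 sin T) ≈ 12.19.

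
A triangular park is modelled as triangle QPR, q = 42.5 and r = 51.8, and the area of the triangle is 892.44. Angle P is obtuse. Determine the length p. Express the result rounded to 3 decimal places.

84.065

From area = ½·r·q·sin P, we get sin P = 2·area/(r·q) ≈ 0.81076.
Taking the obtuse solution, ∠P ≈ 125.83°.
Law of cosines then gives p ≈ 84.065.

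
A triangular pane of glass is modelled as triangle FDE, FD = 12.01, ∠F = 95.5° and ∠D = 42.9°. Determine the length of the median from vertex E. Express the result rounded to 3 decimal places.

m_E ≈ 14.208

The third angle is ∠E = 180° − ∠F − ∠D = 41.60°.
Law of sines: DE = FD·sin F/sin E ≈ 18.006.
Law of sines: EF = FD·sin D/sin E ≈ 12.314.
Median from E: ½√(2·DE² + 2·EF² − FD²) ≈ 14.208.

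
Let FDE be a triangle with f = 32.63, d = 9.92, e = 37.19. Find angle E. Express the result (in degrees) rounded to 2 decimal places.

By the law of cosines, cos E = (f² + d² − e²) / (2·f·d) ≈ -0.33979, so ∠E ≈ 109.86°.

109.86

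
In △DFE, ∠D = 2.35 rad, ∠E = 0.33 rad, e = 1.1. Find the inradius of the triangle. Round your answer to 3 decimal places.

The third angle is ∠F = π − ∠E − ∠D = 0.462 rad.
Law of sines: d = e·sin D/sin E ≈ 2.4152.
Law of sines: f = e·sin F/sin E ≈ 1.5119.
Area = ½·e·d·sin F ≈ 0.59161.
Semiperimeter s = (2.4152+1.5119+1.1)/2 = 2.5135.
Inradius = area/s = 0.59161/2.5135 ≈ 0.23537.

r ≈ 0.235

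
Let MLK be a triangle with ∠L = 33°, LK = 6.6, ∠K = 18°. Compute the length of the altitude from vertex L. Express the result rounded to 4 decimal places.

The third angle is ∠M = 180° − ∠L − ∠K = 129.00°.
Law of sines: KM = LK·sin L/sin M ≈ 4.6254.
Law of sines: ML = LK·sin K/sin M ≈ 2.6244.
Area = ½·LK·KM·sin K ≈ 4.7168.
The altitude from L has length 2·area/KM ≈ 2.0395.

h_L ≈ 2.0395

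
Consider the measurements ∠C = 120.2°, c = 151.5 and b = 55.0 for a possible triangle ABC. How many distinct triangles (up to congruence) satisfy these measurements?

1

b·sin C = 55.0·sin(120.2°) ≈ 47.54.
Since ∠C is not acute, a triangle exists only if c > b; here c > b, so there is exactly one triangle.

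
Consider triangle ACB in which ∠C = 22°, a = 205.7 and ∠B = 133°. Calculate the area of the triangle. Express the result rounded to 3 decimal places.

area ≈ 13714.918

The third angle is ∠A = 180° − ∠C − ∠B = 25.00°.
Law of sines: c = a·sin C/sin A ≈ 182.33.
Law of sines: b = a·sin B/sin A ≈ 355.97.
Area = ½·a·c·sin B ≈ 13715.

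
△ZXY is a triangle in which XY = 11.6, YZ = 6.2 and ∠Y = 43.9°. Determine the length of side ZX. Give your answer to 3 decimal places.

8.328

By the law of cosines, ZX² = XY² + YZ² − 2·XY·YZ·cos Y = 69.356, so ZX ≈ 8.328.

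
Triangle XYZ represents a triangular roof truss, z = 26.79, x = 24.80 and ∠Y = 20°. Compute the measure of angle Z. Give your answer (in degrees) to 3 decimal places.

∠Z ≈ 92.340°

By the law of cosines, y² = z² + x² − 2·z·x·cos Y = 84.096, so y ≈ 9.1704.
Law of cosines again: cos Z = (x² + y² − z²)/(2·x·y) ≈ -0.04082, so ∠Z ≈ 92.34°.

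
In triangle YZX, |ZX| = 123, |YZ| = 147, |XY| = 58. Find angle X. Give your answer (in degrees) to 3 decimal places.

By the law of cosines, cos X = (|ZX|² + |XY|² − |YZ|²) / (2·|ZX|·|XY|) ≈ -0.21839, so ∠X ≈ 102.61°.

∠X ≈ 102.615°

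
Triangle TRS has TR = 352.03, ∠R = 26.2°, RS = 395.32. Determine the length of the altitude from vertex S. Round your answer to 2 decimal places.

By the law of cosines, ST² = TR² + RS² − 2·TR·RS·cos R = 30470, so ST ≈ 174.56.
Area = ½·TR·RS·sin R ≈ 30721.
The altitude from S has length 2·area/TR ≈ 174.54.

174.54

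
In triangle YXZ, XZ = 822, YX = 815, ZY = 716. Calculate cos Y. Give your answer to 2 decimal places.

0.43

By the law of cosines, cos Y = (ZY² + YX² − XZ²) / (2·ZY·YX) ≈ 0.42945, so ∠Y ≈ 64.57°.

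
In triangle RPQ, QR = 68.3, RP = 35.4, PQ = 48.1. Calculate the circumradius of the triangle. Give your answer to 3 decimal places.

By the law of cosines, cos R = (QR² + RP² − PQ²) / (2·QR·RP) ≈ 0.74539, so ∠R ≈ 41.81°.
Circumradius = PQ/(2 sin R) ≈ 36.077.

36.077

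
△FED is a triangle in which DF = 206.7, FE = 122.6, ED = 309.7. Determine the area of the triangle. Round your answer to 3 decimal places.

area ≈ 8339.229

Semiperimeter s = (309.7 + 206.7 + 122.6)/2 = 319.5.
Heron's formula: area = √(319.5·9.8·112.8·196.9) ≈ 8339.2.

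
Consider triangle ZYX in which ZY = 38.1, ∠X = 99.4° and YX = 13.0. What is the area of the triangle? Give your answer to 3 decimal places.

area ≈ 216.450

Law of sines: sin Z = YX·sin X/ZY ≈ 0.33663.
Since ZY ≥ YX, only the acute value applies: ∠Z ≈ 19.67°.
Then ∠Y = 180° − ∠X − ∠Z ≈ 60.93°.
Law of sines gives XZ = ZY·sin Y/sin X ≈ 33.753.
Area = ½·ZY·YX·sin Y ≈ 216.45.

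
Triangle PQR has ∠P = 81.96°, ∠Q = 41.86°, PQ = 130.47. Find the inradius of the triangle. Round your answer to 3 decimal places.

r ≈ 34.646

The third angle is ∠R = 180° − ∠P − ∠Q = 56.18°.
Law of sines: QR = PQ·sin P/sin R ≈ 155.5.
Law of sines: RP = PQ·sin Q/sin R ≈ 104.8.
Area = ½·PQ·QR·sin Q ≈ 6769.2.
Semiperimeter s = (155.5+104.8+130.47)/2 = 195.38.
Inradius = area/s = 6769.2/195.38 ≈ 34.646.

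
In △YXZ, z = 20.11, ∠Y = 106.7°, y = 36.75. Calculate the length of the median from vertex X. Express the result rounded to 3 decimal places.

26.734

Law of sines: sin Z = z·sin Y/y ≈ 0.52413.
Since y ≥ z, only the acute value applies: ∠Z ≈ 31.61°.
Then ∠X = 180° − ∠Y − ∠Z ≈ 41.69°.
Law of sines gives x = y·sin X/sin Y ≈ 25.519.
Median from X: ½√(2·z² + 2·y² − x²) ≈ 26.734.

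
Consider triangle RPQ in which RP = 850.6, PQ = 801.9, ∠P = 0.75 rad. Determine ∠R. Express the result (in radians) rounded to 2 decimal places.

∠R ≈ 1.12 rad

By the law of cosines, QR² = RP² + PQ² − 2·RP·PQ·cos P = 3.684e+05, so QR ≈ 606.96.
Law of cosines again: cos R = (QR² + RP² − PQ²)/(2·QR·RP) ≈ 0.43472, so ∠R ≈ 1.121 rad.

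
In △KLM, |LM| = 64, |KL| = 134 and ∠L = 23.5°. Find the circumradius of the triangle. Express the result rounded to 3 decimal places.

99.705

By the law of cosines, |MK|² = |KL|² + |LM|² − 2·|KL|·|LM|·cos L = 6322.6, so |MK| ≈ 79.515.
Area = ½·|KL|·|LM|·sin L ≈ 1709.8.
Circumradius = |MK|/(2 sin L) ≈ 99.705.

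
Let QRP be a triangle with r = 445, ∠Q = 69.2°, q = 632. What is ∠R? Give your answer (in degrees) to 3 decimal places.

Law of sines: sin R = r·sin Q/q ≈ 0.65822.
Since q ≥ r, only the acute value applies: ∠R ≈ 41.16°.
Then ∠P = 180° − ∠Q − ∠R ≈ 69.64°.

41.165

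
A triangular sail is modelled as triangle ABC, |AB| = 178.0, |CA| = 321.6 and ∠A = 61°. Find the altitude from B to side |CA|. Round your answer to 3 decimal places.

By the law of cosines, |BC|² = |CA|² + |AB|² − 2·|CA|·|AB|·cos A = 79605, so |BC| ≈ 282.14.
Area = ½·|CA|·|AB|·sin A ≈ 25034.
The altitude from B has length 2·area/|CA| ≈ 155.68.

h_B ≈ 155.682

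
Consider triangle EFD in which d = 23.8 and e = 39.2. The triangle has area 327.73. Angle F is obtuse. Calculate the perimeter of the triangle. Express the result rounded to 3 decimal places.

From area = ½·d·e·sin F, we get sin F = 2·area/(d·e) ≈ 0.70256.
Taking the obtuse solution, ∠F ≈ 135.37°.
Law of cosines then gives f ≈ 58.574.
Perimeter = 39.2 + 58.574 + 23.8 = 121.57.

perimeter ≈ 121.574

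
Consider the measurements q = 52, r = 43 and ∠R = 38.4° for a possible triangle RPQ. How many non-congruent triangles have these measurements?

q·sin R = 52·sin(38.4°) ≈ 32.3.
Since q sin R < r < q (32.3 < 43 < 52), two triangles exist.

2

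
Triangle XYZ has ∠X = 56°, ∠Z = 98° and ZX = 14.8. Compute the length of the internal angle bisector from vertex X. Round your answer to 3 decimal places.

t_X ≈ 18.116

The third angle is ∠Y = 180° − ∠Z − ∠X = 26.00°.
Law of sines: YZ = ZX·sin X/sin Y ≈ 27.989.
Law of sines: XY = ZX·sin Z/sin Y ≈ 33.433.
The bisector from X has length 2·ZX·XY·cos(∠X/2)/(ZX+XY) ≈ 18.116.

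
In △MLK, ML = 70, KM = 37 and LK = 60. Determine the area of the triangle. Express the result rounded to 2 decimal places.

1109.87

Semiperimeter s = (60 + 37 + 70)/2 = 83.5.
Heron's formula: area = √(83.5·23.5·46.5·13.5) ≈ 1109.9.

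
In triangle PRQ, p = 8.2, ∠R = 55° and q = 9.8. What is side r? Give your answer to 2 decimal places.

8.43

By the law of cosines, r² = q² + p² − 2·q·p·cos R = 71.095, so r ≈ 8.4318.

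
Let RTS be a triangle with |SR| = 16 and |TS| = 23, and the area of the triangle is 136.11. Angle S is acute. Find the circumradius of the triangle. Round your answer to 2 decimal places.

From area = ½·|TS|·|SR|·sin S, we get sin S = 2·area/(|TS|·|SR|) ≈ 0.73973.
Taking the acute solution, ∠S ≈ 47.71°.
Law of cosines then gives |RT| ≈ 17.022.
Circumradius = |RT|/(2 sin S) ≈ 11.505.

11.51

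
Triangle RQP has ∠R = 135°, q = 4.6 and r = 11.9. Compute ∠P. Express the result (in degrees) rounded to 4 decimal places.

29.1372

Law of sines: sin Q = q·sin R/r ≈ 0.27334.
Since r ≥ q, only the acute value applies: ∠Q ≈ 15.86°.
Then ∠P = 180° − ∠R − ∠Q ≈ 29.14°.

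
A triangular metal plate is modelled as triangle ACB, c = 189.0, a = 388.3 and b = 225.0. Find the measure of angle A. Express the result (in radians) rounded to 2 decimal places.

∠A ≈ 2.43 rad

By the law of cosines, cos A = (c² + b² − a²) / (2·c·b) ≈ -0.75756, so ∠A ≈ 2.4304 rad.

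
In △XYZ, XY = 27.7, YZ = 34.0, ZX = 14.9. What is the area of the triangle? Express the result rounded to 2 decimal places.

Semiperimeter s = (34 + 14.9 + 27.7)/2 = 38.3.
Heron's formula: area = √(38.3·4.3·23.4·10.6) ≈ 202.11.

area ≈ 202.11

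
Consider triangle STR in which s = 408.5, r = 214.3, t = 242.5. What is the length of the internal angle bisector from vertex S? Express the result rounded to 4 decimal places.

By the law of cosines, cos S = (t² + r² − s²) / (2·t·r) ≈ -0.59789, so ∠S ≈ 2.212 rad.
The bisector from S has length 2·t·r·cos(∠S/2)/(t+r) ≈ 102.02.

t_S ≈ 102.0229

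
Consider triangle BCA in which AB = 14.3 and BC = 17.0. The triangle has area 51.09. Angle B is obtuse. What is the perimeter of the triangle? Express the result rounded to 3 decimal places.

From area = ½·AB·BC·sin B, we get sin B = 2·area/(AB·BC) ≈ 0.42032.
Taking the obtuse solution, ∠B ≈ 155.15°.
Law of cosines then gives CA ≈ 30.572.
Perimeter = 30.572 + 14.3 + 17 = 61.872.

perimeter ≈ 61.872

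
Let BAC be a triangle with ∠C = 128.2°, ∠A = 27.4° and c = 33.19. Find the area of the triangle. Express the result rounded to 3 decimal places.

area ≈ 133.244

The third angle is ∠B = 180° − ∠A − ∠C = 24.40°.
Law of sines: b = c·sin B/sin C ≈ 17.447.
Law of sines: a = c·sin A/sin C ≈ 19.436.
Area = ½·c·b·sin A ≈ 133.24.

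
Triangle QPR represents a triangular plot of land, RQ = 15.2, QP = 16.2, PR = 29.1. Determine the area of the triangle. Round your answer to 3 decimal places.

Semiperimeter s = (29.1 + 15.2 + 16.2)/2 = 30.25.
Heron's formula: area = √(30.25·1.15·15.05·14.05) ≈ 85.767.

85.767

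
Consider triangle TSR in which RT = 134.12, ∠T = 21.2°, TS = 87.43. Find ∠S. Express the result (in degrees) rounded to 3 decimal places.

By the law of cosines, SR² = RT² + TS² − 2·RT·TS·cos T = 3767.1, so SR ≈ 61.377.
Law of cosines again: cos S = (TS² + SR² − RT²)/(2·TS·SR) ≈ -0.61283, so ∠S ≈ 127.79°.

∠S ≈ 127.794°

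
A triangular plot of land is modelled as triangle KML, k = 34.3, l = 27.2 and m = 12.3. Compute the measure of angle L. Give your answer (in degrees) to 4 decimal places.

By the law of cosines, cos L = (k² + m² − l²) / (2·k·m) ≈ 0.69679, so ∠L ≈ 45.83°.

45.8297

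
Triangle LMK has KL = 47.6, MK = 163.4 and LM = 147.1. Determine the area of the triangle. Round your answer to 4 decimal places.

Semiperimeter s = (163.4 + 47.6 + 147.1)/2 = 179.05.
Heron's formula: area = √(179.05·15.65·131.45·31.95) ≈ 3430.5.

3430.5208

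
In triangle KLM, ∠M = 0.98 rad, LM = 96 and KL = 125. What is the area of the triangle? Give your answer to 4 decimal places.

Law of sines: sin K = LM·sin M/KL ≈ 0.63782.
Since KL ≥ LM, only the acute value applies: ∠K ≈ 0.692 rad.
Then ∠L = π − ∠M − ∠K ≈ 1.470 rad.
Law of sines gives MK = KL·sin L/sin M ≈ 149.75.
Area = ½·KL·LM·sin L ≈ 5969.5.

area ≈ 5969.5012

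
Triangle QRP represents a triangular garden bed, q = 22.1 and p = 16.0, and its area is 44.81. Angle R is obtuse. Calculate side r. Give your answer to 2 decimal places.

37.80

From area = ½·p·q·sin R, we get sin R = 2·area/(p·q) ≈ 0.25345.
Taking the obtuse solution, ∠R ≈ 165.32°.
Law of cosines then gives r ≈ 37.796.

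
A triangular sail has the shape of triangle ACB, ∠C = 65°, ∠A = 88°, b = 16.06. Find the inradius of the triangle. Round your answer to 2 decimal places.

r ≈ 6.16

The third angle is ∠B = 180° − ∠A − ∠C = 27.00°.
Law of sines: a = b·sin A/sin B ≈ 35.354.
Law of sines: c = b·sin C/sin B ≈ 32.061.
Area = ½·b·a·sin C ≈ 257.29.
Semiperimeter s = (35.354+32.061+16.06)/2 = 41.737.
Inradius = area/s = 257.29/41.737 ≈ 6.1646.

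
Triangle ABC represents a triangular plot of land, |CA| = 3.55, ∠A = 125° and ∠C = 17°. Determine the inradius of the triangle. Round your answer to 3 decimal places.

0.492

The third angle is ∠B = 180° − ∠C − ∠A = 38.00°.
Law of sines: |BC| = |CA|·sin A/sin B ≈ 4.7234.
Law of sines: |AB| = |CA|·sin C/sin B ≈ 1.6859.
Area = ½·|CA|·|BC|·sin C ≈ 2.4512.
Semiperimeter s = (4.7234+3.55+1.6859)/2 = 4.9796.
Inradius = area/s = 2.4512/4.9796 ≈ 0.49225.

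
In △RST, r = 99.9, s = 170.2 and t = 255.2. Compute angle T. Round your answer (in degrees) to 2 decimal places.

140.34

By the law of cosines, cos T = (r² + s² − t²) / (2·r·s) ≈ -0.76984, so ∠T ≈ 140.34°.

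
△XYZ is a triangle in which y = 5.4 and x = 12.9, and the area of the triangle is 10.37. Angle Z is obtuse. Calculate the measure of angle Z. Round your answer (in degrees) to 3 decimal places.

162.679

From area = ½·x·y·sin Z, we get sin Z = 2·area/(x·y) ≈ 0.29773.
Taking the obtuse solution, ∠Z ≈ 162.68°.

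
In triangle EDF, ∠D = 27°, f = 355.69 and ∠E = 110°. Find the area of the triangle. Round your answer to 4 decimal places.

The third angle is ∠F = 180° − ∠E − ∠D = 43.00°.
Law of sines: e = f·sin E/sin F ≈ 490.09.
Law of sines: d = f·sin D/sin F ≈ 236.77.
Area = ½·f·e·sin D ≈ 39570.

area ≈ 39569.6826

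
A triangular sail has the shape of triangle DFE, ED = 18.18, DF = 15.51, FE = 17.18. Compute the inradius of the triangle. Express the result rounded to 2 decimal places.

Semiperimeter s = (17.18 + 18.18 + 15.51)/2 = 25.435.
Heron's formula: area = √(25.435·8.255·7.255·9.925) ≈ 122.96.
Inradius = area/s = 122.96/25.435 ≈ 4.8342.

4.83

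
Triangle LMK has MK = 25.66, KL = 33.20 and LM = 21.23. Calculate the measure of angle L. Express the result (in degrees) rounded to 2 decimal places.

50.61

By the law of cosines, cos L = (KL² + LM² − MK²) / (2·KL·LM) ≈ 0.63456, so ∠L ≈ 50.61°.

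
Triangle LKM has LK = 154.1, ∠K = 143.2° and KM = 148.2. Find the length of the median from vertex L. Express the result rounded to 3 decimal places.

218.001

By the law of cosines, ML² = LK² + KM² − 2·LK·KM·cos K = 82284, so ML ≈ 286.85.
Median from L: ½√(2·ML² + 2·LK² − KM²) ≈ 218.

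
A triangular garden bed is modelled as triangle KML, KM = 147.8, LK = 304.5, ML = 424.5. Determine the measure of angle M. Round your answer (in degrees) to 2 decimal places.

By the law of cosines, cos M = (KM² + ML² − LK²) / (2·KM·ML) ≈ 0.87124, so ∠M ≈ 29.40°.

∠M ≈ 29.40°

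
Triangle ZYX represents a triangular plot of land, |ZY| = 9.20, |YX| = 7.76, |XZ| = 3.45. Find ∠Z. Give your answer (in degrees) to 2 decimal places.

By the law of cosines, cos Z = (|XZ|² + |ZY|² − |YX|²) / (2·|XZ|·|ZY|) ≈ 0.57223, so ∠Z ≈ 55.09°.

55.09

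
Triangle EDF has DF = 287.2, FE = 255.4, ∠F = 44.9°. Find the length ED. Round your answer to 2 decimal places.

209.28

By the law of cosines, ED² = DF² + FE² − 2·DF·FE·cos F = 43798, so ED ≈ 209.28.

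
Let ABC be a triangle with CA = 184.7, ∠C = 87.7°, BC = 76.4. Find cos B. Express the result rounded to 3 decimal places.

By the law of cosines, AB² = BC² + CA² − 2·BC·CA·cos C = 38818, so AB ≈ 197.02.
Law of cosines again: cos B = (AB² + BC² − CA²)/(2·AB·BC) ≈ 0.35015, so ∠B ≈ 69.50°.

cos B ≈ 0.350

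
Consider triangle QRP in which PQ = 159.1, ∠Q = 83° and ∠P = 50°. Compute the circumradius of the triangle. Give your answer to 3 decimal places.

108.771

The third angle is ∠R = 180° − ∠P − ∠Q = 47.00°.
Law of sines: RP = PQ·sin Q/sin R ≈ 215.92.
Law of sines: QR = PQ·sin P/sin R ≈ 166.65.
Circumradius = PQ/(2 sin R) ≈ 108.77.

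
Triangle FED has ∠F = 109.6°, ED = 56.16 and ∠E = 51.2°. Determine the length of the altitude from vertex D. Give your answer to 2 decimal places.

h_D ≈ 43.77

The third angle is ∠D = 180° − ∠F − ∠E = 19.20°.
Law of sines: DF = ED·sin E/sin F ≈ 46.46.
Law of sines: FE = ED·sin D/sin F ≈ 19.605.
Area = ½·ED·DF·sin D ≈ 429.03.
The altitude from D has length 2·area/FE ≈ 43.768.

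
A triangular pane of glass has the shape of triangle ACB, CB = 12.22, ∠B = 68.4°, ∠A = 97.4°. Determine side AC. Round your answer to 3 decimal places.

The third angle is ∠C = 180° − ∠B − ∠A = 14.20°.
Law of sines: AC = CB·sin B/sin A ≈ 11.457.

11.457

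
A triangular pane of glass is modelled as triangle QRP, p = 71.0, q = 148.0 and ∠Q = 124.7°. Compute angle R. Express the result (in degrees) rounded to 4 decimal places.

∠R ≈ 32.0710°

Law of sines: sin P = p·sin Q/q ≈ 0.39441.
Since q ≥ p, only the acute value applies: ∠P ≈ 23.23°.
Then ∠R = 180° − ∠Q − ∠P ≈ 32.07°.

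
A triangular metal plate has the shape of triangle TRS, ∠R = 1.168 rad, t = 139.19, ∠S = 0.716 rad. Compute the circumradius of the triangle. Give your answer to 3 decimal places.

The third angle is ∠T = π − ∠R − ∠S = 1.258 rad.
Law of sines: r = t·sin R/sin T ≈ 134.6.
Law of sines: s = t·sin S/sin T ≈ 96.032.
Circumradius = t/(2 sin T) ≈ 73.154.

73.154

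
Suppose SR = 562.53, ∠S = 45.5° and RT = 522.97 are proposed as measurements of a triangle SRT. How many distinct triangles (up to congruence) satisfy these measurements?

2

SR·sin S = 562.53·sin(45.5°) ≈ 401.2.
Since SR sin S < RT < SR (401.2 < 522.97 < 562.53), two triangles exist.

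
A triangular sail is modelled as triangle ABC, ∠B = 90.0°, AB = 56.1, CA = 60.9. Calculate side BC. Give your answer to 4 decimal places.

Law of sines: sin C = AB·sin B/CA ≈ 0.92118.
Since CA ≥ AB, only the acute value applies: ∠C ≈ 67.10°.
Then ∠A = 180° − ∠B − ∠C ≈ 22.90°.
Law of sines gives BC = CA·sin A/sin B ≈ 23.698.

23.6981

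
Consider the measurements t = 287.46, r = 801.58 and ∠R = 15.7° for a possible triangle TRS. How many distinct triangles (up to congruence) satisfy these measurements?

1

t·sin R = 287.46·sin(15.7°) ≈ 77.79.
Since r ≥ t, exactly one triangle exists.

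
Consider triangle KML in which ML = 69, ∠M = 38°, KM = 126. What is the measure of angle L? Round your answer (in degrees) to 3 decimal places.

∠L ≈ 111.329°

By the law of cosines, LK² = KM² + ML² − 2·KM·ML·cos M = 6935.1, so LK ≈ 83.277.
Law of cosines again: cos L = (ML² + LK² − KM²)/(2·ML·LK) ≈ -0.36372, so ∠L ≈ 111.33°.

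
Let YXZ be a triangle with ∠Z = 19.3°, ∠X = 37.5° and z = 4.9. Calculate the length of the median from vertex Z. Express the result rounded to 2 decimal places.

m_Z ≈ 10.57

The third angle is ∠Y = 180° − ∠X − ∠Z = 123.20°.
Law of sines: y = z·sin Y/sin Z ≈ 12.405.
Law of sines: x = z·sin X/sin Z ≈ 9.0251.
Median from Z: ½√(2·y² + 2·x² − z²) ≈ 10.567.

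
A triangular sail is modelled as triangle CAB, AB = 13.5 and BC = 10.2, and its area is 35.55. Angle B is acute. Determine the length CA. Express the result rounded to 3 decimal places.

From area = ½·AB·BC·sin B, we get sin B = 2·area/(AB·BC) ≈ 0.51634.
Taking the acute solution, ∠B ≈ 0.543 rad.
Law of cosines then gives CA ≈ 7.1022.

7.102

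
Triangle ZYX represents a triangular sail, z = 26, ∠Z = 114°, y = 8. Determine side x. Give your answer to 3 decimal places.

Law of sines: sin Y = y·sin Z/z ≈ 0.28109.
Since z ≥ y, only the acute value applies: ∠Y ≈ 16.33°.
Then ∠X = 180° − ∠Z − ∠Y ≈ 49.67°.
Law of sines gives x = z·sin X/sin Z ≈ 21.698.

21.698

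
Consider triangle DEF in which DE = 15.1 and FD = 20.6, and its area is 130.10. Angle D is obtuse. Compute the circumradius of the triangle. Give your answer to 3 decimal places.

From area = ½·FD·DE·sin D, we get sin D = 2·area/(FD·DE) ≈ 0.83649.
Taking the obtuse solution, ∠D ≈ 123.23°.
Law of cosines then gives EF ≈ 31.516.
Circumradius = EF/(2 sin D) ≈ 18.838.

R ≈ 18.838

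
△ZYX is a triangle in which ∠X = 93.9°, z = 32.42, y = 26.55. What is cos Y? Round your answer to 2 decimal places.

cos Y ≈ 0.79

By the law of cosines, x² = z² + y² − 2·z·y·cos X = 1873, so x ≈ 43.279.
Law of cosines again: cos Y = (x² + z² − y²)/(2·x·z) ≈ 0.79082, so ∠Y ≈ 37.74°.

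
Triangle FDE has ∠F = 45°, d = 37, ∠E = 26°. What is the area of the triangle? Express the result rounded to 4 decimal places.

The third angle is ∠D = 180° − ∠E − ∠F = 109.00°.
Law of sines: f = d·sin F/sin D ≈ 27.67.
Law of sines: e = d·sin E/sin D ≈ 17.154.
Area = ½·d·f·sin E ≈ 224.4.

224.4039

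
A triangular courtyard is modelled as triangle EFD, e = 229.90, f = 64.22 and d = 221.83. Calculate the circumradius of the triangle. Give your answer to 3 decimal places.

By the law of cosines, cos E = (f² + d² − e²) / (2·f·d) ≈ 0.01680, so ∠E ≈ 89.04°.
Circumradius = e/(2 sin E) ≈ 114.97.

114.966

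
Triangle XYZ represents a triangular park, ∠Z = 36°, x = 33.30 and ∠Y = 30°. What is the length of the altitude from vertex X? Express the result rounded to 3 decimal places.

10.713

The third angle is ∠X = 180° − ∠Y − ∠Z = 114.00°.
Law of sines: y = x·sin Y/sin X ≈ 18.226.
Law of sines: z = x·sin Z/sin X ≈ 21.426.
Area = ½·x·y·sin Z ≈ 178.37.
The altitude from X has length 2·area/x ≈ 10.713.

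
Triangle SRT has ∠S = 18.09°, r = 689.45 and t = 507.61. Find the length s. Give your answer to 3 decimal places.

By the law of cosines, s² = r² + t² − 2·r·t·cos S = 67664, so s ≈ 260.12.

260.123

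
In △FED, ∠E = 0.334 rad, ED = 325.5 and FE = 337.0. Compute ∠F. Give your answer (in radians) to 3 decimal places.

By the law of cosines, DF² = FE² + ED² − 2·FE·ED·cos E = 12256, so DF ≈ 110.71.
Law of cosines again: cos F = (DF² + FE² − ED²)/(2·DF·FE) ≈ 0.26636, so ∠F ≈ 1.301 rad.

∠F ≈ 1.301 rad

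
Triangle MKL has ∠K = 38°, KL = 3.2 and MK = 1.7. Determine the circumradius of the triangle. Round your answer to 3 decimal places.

By the law of cosines, LM² = MK² + KL² − 2·MK·KL·cos K = 4.5564, so LM ≈ 2.1346.
Area = ½·MK·KL·sin K ≈ 1.6746.
Circumradius = LM/(2 sin K) ≈ 1.7336.

R ≈ 1.734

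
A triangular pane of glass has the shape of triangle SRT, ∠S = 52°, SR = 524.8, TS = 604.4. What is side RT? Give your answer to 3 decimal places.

500.152

By the law of cosines, RT² = TS² + SR² − 2·TS·SR·cos S = 2.5015e+05, so RT ≈ 500.15.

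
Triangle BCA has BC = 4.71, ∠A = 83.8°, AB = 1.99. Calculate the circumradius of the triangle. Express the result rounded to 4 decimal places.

R ≈ 2.3689

Law of sines: sin C = AB·sin A/BC ≈ 0.42003.
Since BC ≥ AB, only the acute value applies: ∠C ≈ 24.84°.
Then ∠B = 180° − ∠A − ∠C ≈ 71.36°.
Law of sines gives CA = BC·sin B/sin A ≈ 4.4893.
Circumradius = BC/(2 sin A) ≈ 2.3689.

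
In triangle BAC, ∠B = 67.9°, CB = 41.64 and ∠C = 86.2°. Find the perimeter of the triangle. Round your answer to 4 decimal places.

The third angle is ∠A = 180° − ∠C − ∠B = 25.90°.
Law of sines: AC = CB·sin B/sin A ≈ 88.325.
Law of sines: BA = CB·sin C/sin A ≈ 95.12.
Semiperimeter s = (88.325+41.64+95.12)/2 = 112.54.
Perimeter = 88.325 + 41.64 + 95.12 = 225.09.

perimeter ≈ 225.0850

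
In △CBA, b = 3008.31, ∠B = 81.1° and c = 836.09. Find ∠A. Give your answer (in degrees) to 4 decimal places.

82.9630

Law of sines: sin C = c·sin B/b ≈ 0.27458.
Since b ≥ c, only the acute value applies: ∠C ≈ 15.94°.
Then ∠A = 180° − ∠B − ∠C ≈ 82.96°.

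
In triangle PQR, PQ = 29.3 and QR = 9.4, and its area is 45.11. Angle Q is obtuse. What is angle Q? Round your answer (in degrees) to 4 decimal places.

∠Q ≈ 160.8785°

From area = ½·PQ·QR·sin Q, we get sin Q = 2·area/(PQ·QR) ≈ 0.32757.
Taking the obtuse solution, ∠Q ≈ 160.88°.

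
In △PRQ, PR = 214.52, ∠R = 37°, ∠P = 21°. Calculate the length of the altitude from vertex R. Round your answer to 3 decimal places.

76.877

The third angle is ∠Q = 180° − ∠P − ∠R = 122.00°.
Law of sines: RQ = PR·sin P/sin Q ≈ 90.652.
Law of sines: QP = PR·sin R/sin Q ≈ 152.23.
Area = ½·PR·RQ·sin R ≈ 5851.6.
The altitude from R has length 2·area/QP ≈ 76.877.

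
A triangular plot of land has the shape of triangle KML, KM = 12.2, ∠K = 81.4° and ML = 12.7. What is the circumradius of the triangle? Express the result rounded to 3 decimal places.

Law of sines: sin L = KM·sin K/ML ≈ 0.94983.
Since ML ≥ KM, only the acute value applies: ∠L ≈ 71.77°.
Then ∠M = 180° − ∠K − ∠L ≈ 26.83°.
Law of sines gives LK = ML·sin M/sin K ≈ 5.7965.
Circumradius = ML/(2 sin K) ≈ 6.4222.

R ≈ 6.422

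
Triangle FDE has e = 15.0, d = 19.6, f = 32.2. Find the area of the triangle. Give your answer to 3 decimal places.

area ≈ 100.882

Semiperimeter s = (32.2 + 19.6 + 15)/2 = 33.4.
Heron's formula: area = √(33.4·1.2·13.8·18.4) ≈ 100.88.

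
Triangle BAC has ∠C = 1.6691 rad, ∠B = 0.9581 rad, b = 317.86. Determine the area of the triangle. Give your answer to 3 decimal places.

area ≈ 30234.578

The third angle is ∠A = π − ∠C − ∠B = 0.5144 rad.
Law of sines: a = b·sin A/sin B ≈ 191.16.
Law of sines: c = b·sin C/sin B ≈ 386.66.
Area = ½·b·a·sin C ≈ 30235.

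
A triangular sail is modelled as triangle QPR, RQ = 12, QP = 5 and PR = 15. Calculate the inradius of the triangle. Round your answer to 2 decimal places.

Semiperimeter s = (15 + 12 + 5)/2 = 16.
Heron's formula: area = √(16·1·4·11) ≈ 26.533.
Inradius = area/s = 26.533/16 ≈ 1.6583.

r ≈ 1.66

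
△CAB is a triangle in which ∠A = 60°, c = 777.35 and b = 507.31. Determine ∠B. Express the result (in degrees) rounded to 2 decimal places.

By the law of cosines, a² = b² + c² − 2·b·c·cos A = 4.6728e+05, so a ≈ 683.58.
Law of cosines again: cos B = (c² + a² − b²)/(2·c·a) ≈ 0.76611, so ∠B ≈ 39.99°.

∠B ≈ 39.99°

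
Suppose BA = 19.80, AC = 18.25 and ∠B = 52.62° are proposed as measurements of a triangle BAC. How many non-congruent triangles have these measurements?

BA·sin B = 19.80·sin(52.62°) ≈ 15.73.
Since BA sin B < AC < BA (15.73 < 18.25 < 19.80), two triangles exist.

2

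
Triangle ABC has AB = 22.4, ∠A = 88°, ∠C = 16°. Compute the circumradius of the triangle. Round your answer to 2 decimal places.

The third angle is ∠B = 180° − ∠C − ∠A = 76.00°.
Law of sines: BC = AB·sin A/sin C ≈ 81.217.
Law of sines: CA = AB·sin B/sin C ≈ 78.852.
Circumradius = AB/(2 sin C) ≈ 40.633.

40.63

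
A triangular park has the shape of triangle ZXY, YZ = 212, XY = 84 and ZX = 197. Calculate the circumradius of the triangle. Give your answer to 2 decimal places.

By the law of cosines, cos Z = (YZ² + ZX² − XY²) / (2·YZ·ZX) ≈ 0.91822, so ∠Z ≈ 0.4072 rad.
Circumradius = XY/(2 sin Z) ≈ 106.04.

R ≈ 106.04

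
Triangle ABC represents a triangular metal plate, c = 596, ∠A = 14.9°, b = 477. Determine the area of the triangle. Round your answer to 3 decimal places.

36550.398

Area = ½·b·c·sin A ≈ 36550.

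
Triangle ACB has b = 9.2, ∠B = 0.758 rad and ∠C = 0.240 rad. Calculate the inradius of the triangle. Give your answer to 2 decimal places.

1.04

The third angle is ∠A = π − ∠C − ∠B = 2.144 rad.
Law of sines: a = b·sin A/sin B ≈ 11.246.
Law of sines: c = b·sin C/sin B ≈ 3.181.
Area = ½·b·a·sin C ≈ 12.297.
Semiperimeter s = (11.246+3.181+9.2)/2 = 11.814.
Inradius = area/s = 12.297/11.814 ≈ 1.0409.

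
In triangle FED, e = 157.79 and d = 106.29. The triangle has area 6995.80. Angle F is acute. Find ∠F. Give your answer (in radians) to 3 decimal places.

From area = ½·e·d·sin F, we get sin F = 2·area/(e·d) ≈ 0.83425.
Taking the acute solution, ∠F ≈ 0.987 rad.

∠F ≈ 0.987 rad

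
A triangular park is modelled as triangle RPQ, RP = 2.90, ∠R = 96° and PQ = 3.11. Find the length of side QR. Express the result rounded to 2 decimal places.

Law of sines: sin Q = RP·sin R/PQ ≈ 0.92737.
Since PQ ≥ RP, only the acute value applies: ∠Q ≈ 68.03°.
Then ∠P = 180° − ∠R − ∠Q ≈ 15.97°.
Law of sines gives QR = PQ·sin P/sin R ≈ 0.86048.

0.86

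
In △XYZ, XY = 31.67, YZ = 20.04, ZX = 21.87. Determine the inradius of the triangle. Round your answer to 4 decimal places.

Semiperimeter s = (20.04 + 21.87 + 31.67)/2 = 36.79.
Heron's formula: area = √(36.79·16.75·14.92·5.12) ≈ 216.97.
Inradius = area/s = 216.97/36.79 ≈ 5.8974.

5.8974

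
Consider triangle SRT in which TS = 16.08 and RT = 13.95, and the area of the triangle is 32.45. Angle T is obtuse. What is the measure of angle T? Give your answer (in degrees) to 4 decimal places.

From area = ½·RT·TS·sin T, we get sin T = 2·area/(RT·TS) ≈ 0.28932.
Taking the obtuse solution, ∠T ≈ 163.18°.

∠T ≈ 163.1825°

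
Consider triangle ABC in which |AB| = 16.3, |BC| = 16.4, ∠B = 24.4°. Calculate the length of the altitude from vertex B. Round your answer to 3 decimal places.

By the law of cosines, |CA|² = |AB|² + |BC|² − 2·|AB|·|BC|·cos B = 47.762, so |CA| ≈ 6.911.
Area = ½·|AB|·|BC|·sin B ≈ 55.216.
The altitude from B has length 2·area/|CA| ≈ 15.979.

15.979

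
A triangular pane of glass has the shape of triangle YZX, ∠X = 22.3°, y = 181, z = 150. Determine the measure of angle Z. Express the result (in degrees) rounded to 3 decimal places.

53.434

By the law of cosines, x² = y² + z² − 2·y·z·cos X = 5022.1, so x ≈ 70.867.
Law of cosines again: cos Z = (x² + y² − z²)/(2·x·y) ≈ 0.59574, so ∠Z ≈ 53.43°.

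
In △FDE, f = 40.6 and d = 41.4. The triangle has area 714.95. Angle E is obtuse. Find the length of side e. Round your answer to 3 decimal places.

From area = ½·f·d·sin E, we get sin E = 2·area/(f·d) ≈ 0.85071.
Taking the obtuse solution, ∠E ≈ 121.71°.
Law of cosines then gives e ≈ 71.62.

71.620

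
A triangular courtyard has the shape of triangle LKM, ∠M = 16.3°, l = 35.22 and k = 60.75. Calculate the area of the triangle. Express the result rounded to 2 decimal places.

area ≈ 300.26

Area = ½·l·k·sin M ≈ 300.26.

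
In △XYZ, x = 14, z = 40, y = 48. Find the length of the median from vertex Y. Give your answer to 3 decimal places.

Median from Y: ½√(2·z² + 2·x² − y²) ≈ 17.944.

17.944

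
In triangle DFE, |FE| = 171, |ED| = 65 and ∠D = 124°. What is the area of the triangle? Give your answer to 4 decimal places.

Law of sines: sin F = |ED|·sin D/|FE| ≈ 0.31513.
Since |FE| ≥ |ED|, only the acute value applies: ∠F ≈ 18.37°.
Then ∠E = 180° − ∠D − ∠F ≈ 37.63°.
Law of sines gives |DF| = |FE|·sin E/sin D ≈ 125.94.
Area = ½·|FE|·|ED|·sin E ≈ 3393.3.

3393.2838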